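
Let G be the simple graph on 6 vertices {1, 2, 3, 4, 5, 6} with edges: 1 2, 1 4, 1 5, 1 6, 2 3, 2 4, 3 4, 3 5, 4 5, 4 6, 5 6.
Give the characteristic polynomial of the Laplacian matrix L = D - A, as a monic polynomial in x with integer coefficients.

With the vertex order [1, 2, 3, 4, 5, 6], the degrees are [4, 3, 3, 5, 4, 3], giving D = diag(4, 3, 3, 5, 4, 3) and L = D - A. L has integer entries, so p(x) = det(xI - L) has integer coefficients. Expanding the determinant yields x^6 - 22x^5 + 189x^4 - 790x^3 + 1601x^2 - 1254x. The constant term is 0 because L is singular (the all-ones vector lies in its kernel). The eigenvalues sum to 22, which equals trace(L) = 2|E|. There is one zero in the spectrum, matching the 1 component.

x^6 - 22x^5 + 189x^4 - 790x^3 + 1601x^2 - 1254x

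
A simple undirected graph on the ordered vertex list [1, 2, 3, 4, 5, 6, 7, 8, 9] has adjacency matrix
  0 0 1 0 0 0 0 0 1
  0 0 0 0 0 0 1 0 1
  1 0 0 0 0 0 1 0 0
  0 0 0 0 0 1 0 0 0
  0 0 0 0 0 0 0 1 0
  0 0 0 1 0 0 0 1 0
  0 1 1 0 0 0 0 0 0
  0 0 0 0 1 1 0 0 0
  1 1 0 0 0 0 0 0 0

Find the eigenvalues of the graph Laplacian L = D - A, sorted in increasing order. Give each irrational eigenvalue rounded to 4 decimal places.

[0, 0, 0.5858, 1.3820, 1.3820, 2, 3.4142, 3.6180, 3.6180]

Reading degrees in the order [1, 2, 3, 4, 5, 6, 7, 8, 9] gives [2, 2, 2, 1, 1, 2, 2, 2, 2]; set D = diag(2, 2, 2, 1, 1, 2, 2, 2, 2) and form L = D - A. The multiplicity of 0 as a Laplacian eigenvalue equals the number of connected components. The 2 zero eigenvalues correspond to the 2 connected components. There are 2 zeros in the spectrum, matching the 2 components.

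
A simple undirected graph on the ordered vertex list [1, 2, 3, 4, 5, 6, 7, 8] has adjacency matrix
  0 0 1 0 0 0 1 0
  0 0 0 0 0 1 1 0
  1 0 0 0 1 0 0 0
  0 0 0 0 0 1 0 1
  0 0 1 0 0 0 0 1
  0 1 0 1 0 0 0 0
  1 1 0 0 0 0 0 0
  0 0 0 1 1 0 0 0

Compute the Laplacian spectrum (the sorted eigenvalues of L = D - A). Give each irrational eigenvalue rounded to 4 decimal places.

Each diagonal entry of L is the vertex degree and each off-diagonal entry is -1 where an edge is present, 0 otherwise; in the order [1, 2, 3, 4, 5, 6, 7, 8] the diagonal is [2, 2, 2, 2, 2, 2, 2, 2]. Since every row of L sums to 0, the all-ones vector is in the kernel and 0 is an eigenvalue. The single zero eigenvalue shows the graph is connected. The eigenvalues sum to 16, which equals trace(L) = 2|E|. By the matrix-tree theorem the graph has (1/8) * product of the nonzero eigenvalues = 8 spanning trees.

[0, 0.5858, 0.5858, 2, 2, 3.4142, 3.4142, 4]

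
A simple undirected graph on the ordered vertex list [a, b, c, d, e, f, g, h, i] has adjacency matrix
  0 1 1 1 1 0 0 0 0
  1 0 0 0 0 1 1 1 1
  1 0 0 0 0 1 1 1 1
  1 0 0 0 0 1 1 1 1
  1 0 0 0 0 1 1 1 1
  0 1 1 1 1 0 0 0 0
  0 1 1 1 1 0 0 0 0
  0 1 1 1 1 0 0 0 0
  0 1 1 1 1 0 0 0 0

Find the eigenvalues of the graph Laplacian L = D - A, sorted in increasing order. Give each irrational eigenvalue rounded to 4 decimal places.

[0, 4, 4, 4, 4, 5, 5, 5, 9]

With the vertex order [a, b, c, d, e, f, g, h, i], the degrees are [4, 5, 5, 5, 5, 4, 4, 4, 4], giving D = diag(4, 5, 5, 5, 5, 4, 4, 4, 4) and L = D - A. Diagonalising L (or applying a numerical eigensolver to the 9x9 matrix) gives the spectrum above. By the matrix-tree theorem the graph has (1/9) * product of the nonzero eigenvalues = 32000 spanning trees.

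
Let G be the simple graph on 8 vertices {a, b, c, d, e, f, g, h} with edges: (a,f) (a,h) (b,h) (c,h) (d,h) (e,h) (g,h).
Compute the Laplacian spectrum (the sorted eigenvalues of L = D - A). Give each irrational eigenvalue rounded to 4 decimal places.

[0, 0.4525, 1, 1, 1, 1, 2.5135, 7.0340]

Reading degrees in the order [a, b, c, d, e, f, g, h] gives [2, 1, 1, 1, 1, 1, 1, 6]; set D = diag(2, 1, 1, 1, 1, 1, 1, 6) and form L = D - A. Since every row of L sums to 0, the all-ones vector is in the kernel and 0 is an eigenvalue. The single zero eigenvalue shows the graph is connected. By the matrix-tree theorem the graph has (1/8) * product of the nonzero eigenvalues = 1 spanning tree.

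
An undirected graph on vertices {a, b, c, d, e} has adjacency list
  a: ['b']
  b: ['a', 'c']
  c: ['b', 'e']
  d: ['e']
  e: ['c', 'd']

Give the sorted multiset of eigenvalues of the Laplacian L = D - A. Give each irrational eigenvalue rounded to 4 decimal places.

[0, 0.3820, 1.3820, 2.6180, 3.6180]

With the vertex order [a, b, c, d, e], the degrees are [1, 2, 2, 1, 2], giving D = diag(1, 2, 2, 1, 2) and L = D - A. L is symmetric positive semidefinite, so every eigenvalue is real and nonnegative. The single zero eigenvalue shows the graph is connected. The largest eigenvalue, 3.6180, is at most the vertex count 5. The eigenvalues sum to 8, which equals trace(L) = 2|E|.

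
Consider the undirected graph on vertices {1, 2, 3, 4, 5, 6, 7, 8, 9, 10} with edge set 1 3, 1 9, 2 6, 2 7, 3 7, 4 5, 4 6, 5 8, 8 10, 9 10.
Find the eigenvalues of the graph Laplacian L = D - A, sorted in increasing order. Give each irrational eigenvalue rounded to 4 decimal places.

With the vertex order [1, 2, 3, 4, 5, 6, 7, 8, 9, 10], the degrees are [2, 2, 2, 2, 2, 2, 2, 2, 2, 2], giving D = diag(2, 2, 2, 2, 2, 2, 2, 2, 2, 2) and L = D - A. The multiplicity of 0 as a Laplacian eigenvalue equals the number of connected components. The single zero eigenvalue shows the graph is connected. The largest eigenvalue, 4, is at most the vertex count 10.

[0, 0.3820, 0.3820, 1.3820, 1.3820, 2.6180, 2.6180, 3.6180, 3.6180, 4]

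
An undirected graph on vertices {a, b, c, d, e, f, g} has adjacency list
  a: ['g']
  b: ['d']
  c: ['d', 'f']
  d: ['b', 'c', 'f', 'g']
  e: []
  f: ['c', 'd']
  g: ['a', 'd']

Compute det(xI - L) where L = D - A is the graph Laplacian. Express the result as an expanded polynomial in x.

With the vertex order [a, b, c, d, e, f, g], the degrees are [1, 1, 2, 4, 0, 2, 2], giving D = diag(1, 1, 2, 4, 0, 2, 2) and L = D - A. L has integer entries, so p(x) = det(xI - L) has integer coefficients. Expanding the determinant yields x^7 - 12x^6 + 51x^5 - 94x^4 + 72x^3 - 18x^2. The coefficient of x^6 equals -trace(L) = -12, matching the sum of degrees. The eigenvalues sum to 12, which equals trace(L) = 2|E|.

x^7 - 12x^6 + 51x^5 - 94x^4 + 72x^3 - 18x^2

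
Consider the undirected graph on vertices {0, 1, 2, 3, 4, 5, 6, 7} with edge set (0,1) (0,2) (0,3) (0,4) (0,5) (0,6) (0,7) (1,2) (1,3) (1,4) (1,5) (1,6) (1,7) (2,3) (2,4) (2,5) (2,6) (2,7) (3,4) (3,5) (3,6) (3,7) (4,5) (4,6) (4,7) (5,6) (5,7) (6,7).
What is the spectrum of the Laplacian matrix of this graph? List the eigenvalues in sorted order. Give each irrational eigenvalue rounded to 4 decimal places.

[0, 8, 8, 8, 8, 8, 8, 8]

Reading degrees in the order [0, 1, 2, 3, 4, 5, 6, 7] gives [7, 7, 7, 7, 7, 7, 7, 7]; set D = diag(7, 7, 7, 7, 7, 7, 7, 7) and form L = D - A. Diagonalising L (or applying a numerical eigensolver to the 8x8 matrix) gives the spectrum above. The single zero eigenvalue shows the graph is connected. There is one zero in the spectrum, matching the 1 component.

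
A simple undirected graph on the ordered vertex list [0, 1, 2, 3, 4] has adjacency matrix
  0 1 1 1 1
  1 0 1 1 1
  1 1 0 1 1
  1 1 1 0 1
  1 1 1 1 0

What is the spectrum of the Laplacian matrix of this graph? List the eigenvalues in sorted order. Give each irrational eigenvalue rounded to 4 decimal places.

[0, 5, 5, 5, 5]

Each diagonal entry of L is the vertex degree and each off-diagonal entry is -1 where an edge is present, 0 otherwise; in the order [0, 1, 2, 3, 4] the diagonal is [4, 4, 4, 4, 4]. Diagonalising L (or applying a numerical eigensolver to the 5x5 matrix) gives the spectrum above. The single zero eigenvalue shows the graph is connected.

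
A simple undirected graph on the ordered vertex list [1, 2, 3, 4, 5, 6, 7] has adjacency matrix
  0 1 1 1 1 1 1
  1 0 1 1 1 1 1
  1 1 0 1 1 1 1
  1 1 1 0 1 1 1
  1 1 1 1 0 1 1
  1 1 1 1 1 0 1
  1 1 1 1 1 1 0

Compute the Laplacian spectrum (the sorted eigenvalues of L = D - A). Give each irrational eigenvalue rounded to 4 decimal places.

[0, 7, 7, 7, 7, 7, 7]

Reading degrees in the order [1, 2, 3, 4, 5, 6, 7] gives [6, 6, 6, 6, 6, 6, 6]; set D = diag(6, 6, 6, 6, 6, 6, 6) and form L = D - A. L is symmetric positive semidefinite, so every eigenvalue is real and nonnegative. The single zero eigenvalue shows the graph is connected. There is one zero in the spectrum, matching the 1 component. By the matrix-tree theorem the graph has (1/7) * product of the nonzero eigenvalues = 16807 spanning trees.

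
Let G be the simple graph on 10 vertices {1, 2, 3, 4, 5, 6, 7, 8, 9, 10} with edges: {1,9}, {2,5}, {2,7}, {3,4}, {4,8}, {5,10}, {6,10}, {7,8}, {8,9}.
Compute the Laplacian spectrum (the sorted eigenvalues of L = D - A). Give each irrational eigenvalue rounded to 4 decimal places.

Reading degrees in the order [1, 2, 3, 4, 5, 6, 7, 8, 9, 10] gives [1, 2, 1, 2, 2, 1, 2, 3, 2, 2]; set D = diag(1, 2, 1, 2, 2, 1, 2, 3, 2, 2) and form L = D - A. The multiplicity of 0 as a Laplacian eigenvalue equals the number of connected components. The single zero eigenvalue shows the graph is connected. The eigenvalues sum to 18, which equals trace(L) = 2|E|.

[0, 0.1277, 0.3820, 0.6297, 1.3820, 2, 2.6180, 2.7968, 3.6180, 4.4458]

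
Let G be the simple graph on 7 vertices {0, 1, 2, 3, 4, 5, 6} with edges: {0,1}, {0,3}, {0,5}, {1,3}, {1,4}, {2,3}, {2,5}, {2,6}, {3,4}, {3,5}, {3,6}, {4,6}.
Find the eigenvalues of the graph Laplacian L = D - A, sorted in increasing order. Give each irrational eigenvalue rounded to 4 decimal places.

Reading degrees in the order [0, 1, 2, 3, 4, 5, 6] gives [3, 3, 3, 6, 3, 3, 3]; set D = diag(3, 3, 3, 6, 3, 3, 3) and form L = D - A. L is symmetric positive semidefinite, so every eigenvalue is real and nonnegative. The single zero eigenvalue shows the graph is connected. The largest eigenvalue, 7, is at most the vertex count 7.

[0, 2, 2, 4, 4, 5, 7]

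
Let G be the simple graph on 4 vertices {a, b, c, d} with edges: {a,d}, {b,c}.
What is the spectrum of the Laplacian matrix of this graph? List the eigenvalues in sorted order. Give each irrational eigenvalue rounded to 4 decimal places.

Reading degrees in the order [a, b, c, d] gives [1, 1, 1, 1]; set D = diag(1, 1, 1, 1) and form L = D - A. The multiplicity of 0 as a Laplacian eigenvalue equals the number of connected components. The 2 zero eigenvalues correspond to the 2 connected components. The eigenvalues sum to 4, which equals trace(L) = 2|E|. The largest eigenvalue, 2, is at most the vertex count 4.

[0, 0, 2, 2]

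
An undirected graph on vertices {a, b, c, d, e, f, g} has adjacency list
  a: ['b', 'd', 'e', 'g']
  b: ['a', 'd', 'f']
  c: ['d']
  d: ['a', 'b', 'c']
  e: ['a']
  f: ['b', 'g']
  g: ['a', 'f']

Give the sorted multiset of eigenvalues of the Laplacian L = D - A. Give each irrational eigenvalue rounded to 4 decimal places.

[0, 0.6638, 0.8895, 2.1363, 2.6298, 4.3760, 5.3047]

Reading degrees in the order [a, b, c, d, e, f, g] gives [4, 3, 1, 3, 1, 2, 2]; set D = diag(4, 3, 1, 3, 1, 2, 2) and form L = D - A. Since every row of L sums to 0, the all-ones vector is in the kernel and 0 is an eigenvalue. The single zero eigenvalue shows the graph is connected. The eigenvalues sum to 16, which equals trace(L) = 2|E|.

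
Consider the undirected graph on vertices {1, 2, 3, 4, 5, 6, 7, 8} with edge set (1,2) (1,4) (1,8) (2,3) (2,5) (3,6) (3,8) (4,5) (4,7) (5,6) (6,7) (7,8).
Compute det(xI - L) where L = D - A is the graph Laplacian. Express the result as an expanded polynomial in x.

With the vertex order [1, 2, 3, 4, 5, 6, 7, 8], the degrees are [3, 3, 3, 3, 3, 3, 3, 3], giving D = diag(3, 3, 3, 3, 3, 3, 3, 3) and L = D - A. The eigenvalues of L are [0, 2, 2, 2, 4, 4, 4, 6]; the characteristic polynomial is the product of (x - lambda_i), which multiplies out to x^8 - 24x^7 + 240x^6 - 1296x^5 + 4080x^4 - 7488x^3 + 7424x^2 - 3072x. The coefficient of x^7 equals -trace(L) = -24, matching the sum of degrees. By the matrix-tree theorem the graph has (1/8) * product of the nonzero eigenvalues = 384 spanning trees. The largest eigenvalue, 6, is at most the vertex count 8.

x^8 - 24x^7 + 240x^6 - 1296x^5 + 4080x^4 - 7488x^3 + 7424x^2 - 3072x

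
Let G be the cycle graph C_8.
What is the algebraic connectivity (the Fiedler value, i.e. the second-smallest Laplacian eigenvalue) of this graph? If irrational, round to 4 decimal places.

The graph has 8 vertices and degree multiset [2, 2, 2, 2, 2, 2, 2, 2]; D is the diagonal matrix of degrees and L = D - A. Computing the eigenvalues of L and sorting gives [0, 0.5858, 0.5858, 2, 2, 3.4142, 3.4142, 4]. The Fiedler value lambda_2 = 0.5858 is strictly positive, so the graph is connected. The largest eigenvalue, 4, is at most the vertex count 8.

0.5858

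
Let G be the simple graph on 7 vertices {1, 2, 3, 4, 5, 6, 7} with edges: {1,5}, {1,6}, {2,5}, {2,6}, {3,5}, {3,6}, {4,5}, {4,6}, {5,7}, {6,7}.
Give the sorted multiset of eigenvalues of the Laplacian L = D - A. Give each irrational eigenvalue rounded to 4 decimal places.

With the vertex order [1, 2, 3, 4, 5, 6, 7], the degrees are [2, 2, 2, 2, 5, 5, 2], giving D = diag(2, 2, 2, 2, 5, 5, 2) and L = D - A. Since every row of L sums to 0, the all-ones vector is in the kernel and 0 is an eigenvalue. There is one zero in the spectrum, matching the 1 component.

[0, 2, 2, 2, 2, 5, 7]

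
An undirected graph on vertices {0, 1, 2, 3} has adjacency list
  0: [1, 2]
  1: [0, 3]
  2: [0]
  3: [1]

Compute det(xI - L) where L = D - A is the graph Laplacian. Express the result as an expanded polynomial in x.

Reading degrees in the order [0, 1, 2, 3] gives [2, 2, 1, 1]; set D = diag(2, 2, 1, 1) and form L = D - A. Computing det(xI - L) by cofactor expansion (or equivalently via sum-over-permutations) gives x^4 - 6x^3 + 10x^2 - 4x. The constant term is 0 because L is singular (the all-ones vector lies in its kernel). The largest eigenvalue, 3.4142, is at most the vertex count 4.

x^4 - 6x^3 + 10x^2 - 4x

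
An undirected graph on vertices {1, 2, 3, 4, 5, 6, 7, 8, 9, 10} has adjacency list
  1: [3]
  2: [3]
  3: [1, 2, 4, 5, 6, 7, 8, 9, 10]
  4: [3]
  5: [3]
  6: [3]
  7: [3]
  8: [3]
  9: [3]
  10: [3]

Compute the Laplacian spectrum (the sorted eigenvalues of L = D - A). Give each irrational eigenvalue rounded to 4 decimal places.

[0, 1, 1, 1, 1, 1, 1, 1, 1, 10]

With the vertex order [1, 2, 3, 4, 5, 6, 7, 8, 9, 10], the degrees are [1, 1, 9, 1, 1, 1, 1, 1, 1, 1], giving D = diag(1, 1, 9, 1, 1, 1, 1, 1, 1, 1) and L = D - A. Diagonalising L (or applying a numerical eigensolver to the 10x10 matrix) gives the spectrum above. The eigenvalues sum to 18, which equals trace(L) = 2|E|.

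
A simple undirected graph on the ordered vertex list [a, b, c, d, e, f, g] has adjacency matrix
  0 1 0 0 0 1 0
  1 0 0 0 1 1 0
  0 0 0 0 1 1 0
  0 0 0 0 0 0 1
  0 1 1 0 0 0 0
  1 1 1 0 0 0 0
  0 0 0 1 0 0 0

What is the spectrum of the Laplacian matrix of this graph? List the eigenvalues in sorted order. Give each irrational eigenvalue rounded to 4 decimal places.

[0, 0, 1.3820, 2, 2.3820, 3.6180, 4.6180]

Each diagonal entry of L is the vertex degree and each off-diagonal entry is -1 where an edge is present, 0 otherwise; in the order [a, b, c, d, e, f, g] the diagonal is [2, 3, 2, 1, 2, 3, 1]. Diagonalising L (or applying a numerical eigensolver to the 7x7 matrix) gives the spectrum above. The 2 zero eigenvalues correspond to the 2 connected components. There are 2 zeros in the spectrum, matching the 2 components.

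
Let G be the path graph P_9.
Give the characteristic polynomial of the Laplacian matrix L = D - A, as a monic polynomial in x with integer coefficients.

The graph has 9 vertices and degree multiset [2, 2, 2, 2, 2, 2, 2, 1, 1]; D is the diagonal matrix of degrees and L = D - A. L has integer entries, so p(x) = det(xI - L) has integer coefficients. Expanding the determinant yields x^9 - 16x^8 + 105x^7 - 364x^6 + 715x^5 - 792x^4 + 462x^3 - 120x^2 + 9x. Since p(0) = det(-L) = 0, x divides p(x).

x^9 - 16x^8 + 105x^7 - 364x^6 + 715x^5 - 792x^4 + 462x^3 - 120x^2 + 9x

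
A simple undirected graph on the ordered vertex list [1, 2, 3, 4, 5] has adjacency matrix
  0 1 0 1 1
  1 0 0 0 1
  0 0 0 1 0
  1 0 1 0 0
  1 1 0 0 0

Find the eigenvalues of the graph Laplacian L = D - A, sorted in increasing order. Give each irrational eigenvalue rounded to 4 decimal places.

Each diagonal entry of L is the vertex degree and each off-diagonal entry is -1 where an edge is present, 0 otherwise; in the order [1, 2, 3, 4, 5] the diagonal is [3, 2, 1, 2, 2]. Since every row of L sums to 0, the all-ones vector is in the kernel and 0 is an eigenvalue. The single zero eigenvalue shows the graph is connected.

[0, 0.5188, 2.3111, 3, 4.1701]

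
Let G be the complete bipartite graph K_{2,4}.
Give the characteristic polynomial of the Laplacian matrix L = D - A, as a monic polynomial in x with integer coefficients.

The graph has 6 vertices and degree multiset [4, 4, 2, 2, 2, 2]; D is the diagonal matrix of degrees and L = D - A. Computing det(xI - L) by cofactor expansion (or equivalently via sum-over-permutations) gives x^6 - 16x^5 + 96x^4 - 272x^3 + 368x^2 - 192x. Since p(0) = det(-L) = 0, x divides p(x).

x^6 - 16x^5 + 96x^4 - 272x^3 + 368x^2 - 192x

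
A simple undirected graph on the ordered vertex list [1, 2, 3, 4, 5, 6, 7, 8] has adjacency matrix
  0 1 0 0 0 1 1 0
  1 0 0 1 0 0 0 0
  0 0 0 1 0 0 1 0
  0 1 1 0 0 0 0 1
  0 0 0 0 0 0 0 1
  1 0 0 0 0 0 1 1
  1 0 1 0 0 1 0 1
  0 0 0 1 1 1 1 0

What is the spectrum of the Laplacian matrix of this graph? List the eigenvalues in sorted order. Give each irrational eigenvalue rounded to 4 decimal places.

[0, 0.8005, 1.5858, 1.6911, 3.0754, 4.4142, 4.6610, 5.7720]

Each diagonal entry of L is the vertex degree and each off-diagonal entry is -1 where an edge is present, 0 otherwise; in the order [1, 2, 3, 4, 5, 6, 7, 8] the diagonal is [3, 2, 2, 3, 1, 3, 4, 4]. Diagonalising L (or applying a numerical eigensolver to the 8x8 matrix) gives the spectrum above. The single zero eigenvalue shows the graph is connected. There is one zero in the spectrum, matching the 1 component.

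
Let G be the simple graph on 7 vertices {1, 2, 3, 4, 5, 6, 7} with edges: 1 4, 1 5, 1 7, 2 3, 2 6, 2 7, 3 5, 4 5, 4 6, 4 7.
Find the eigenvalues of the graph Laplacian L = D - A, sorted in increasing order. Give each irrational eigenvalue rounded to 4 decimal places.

With the vertex order [1, 2, 3, 4, 5, 6, 7], the degrees are [3, 3, 2, 4, 3, 2, 3], giving D = diag(3, 3, 2, 4, 3, 2, 3) and L = D - A. Diagonalising L (or applying a numerical eigensolver to the 7x7 matrix) gives the spectrum above. The single zero eigenvalue shows the graph is connected. The eigenvalues sum to 20, which equals trace(L) = 2|E|. There is one zero in the spectrum, matching the 1 component.

[0, 1.5858, 1.5858, 2.5858, 4.4142, 4.4142, 5.4142]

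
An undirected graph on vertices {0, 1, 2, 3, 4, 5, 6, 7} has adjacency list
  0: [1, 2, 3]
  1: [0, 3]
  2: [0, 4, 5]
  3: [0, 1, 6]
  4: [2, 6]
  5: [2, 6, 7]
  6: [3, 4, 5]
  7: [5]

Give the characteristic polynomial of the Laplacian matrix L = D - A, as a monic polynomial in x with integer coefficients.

Each diagonal entry of L is the vertex degree and each off-diagonal entry is -1 where an edge is present, 0 otherwise; in the order [0, 1, 2, 3, 4, 5, 6, 7] the diagonal is [3, 2, 3, 3, 2, 3, 3, 1]. L has integer entries, so p(x) = det(xI - L) has integer coefficients. Expanding the determinant yields x^8 - 20x^7 + 163x^6 - 696x^5 + 1663x^4 - 2188x^3 + 1434x^2 - 352x. The constant term is 0 because L is singular (the all-ones vector lies in its kernel). By the matrix-tree theorem the graph has (1/8) * product of the nonzero eigenvalues = 44 spanning trees.

x^8 - 20x^7 + 163x^6 - 696x^5 + 1663x^4 - 2188x^3 + 1434x^2 - 352x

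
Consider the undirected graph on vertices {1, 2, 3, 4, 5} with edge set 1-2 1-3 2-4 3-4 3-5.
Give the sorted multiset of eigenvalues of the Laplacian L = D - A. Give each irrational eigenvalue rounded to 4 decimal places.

[0, 0.8299, 2, 2.6889, 4.4812]

Each diagonal entry of L is the vertex degree and each off-diagonal entry is -1 where an edge is present, 0 otherwise; in the order [1, 2, 3, 4, 5] the diagonal is [2, 2, 3, 2, 1]. The multiplicity of 0 as a Laplacian eigenvalue equals the number of connected components. The single zero eigenvalue shows the graph is connected. By the matrix-tree theorem the graph has (1/5) * product of the nonzero eigenvalues = 4 spanning trees.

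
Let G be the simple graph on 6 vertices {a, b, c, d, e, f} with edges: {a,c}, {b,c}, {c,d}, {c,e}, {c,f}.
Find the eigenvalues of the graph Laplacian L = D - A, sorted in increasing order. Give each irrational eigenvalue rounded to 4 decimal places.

[0, 1, 1, 1, 1, 6]

Reading degrees in the order [a, b, c, d, e, f] gives [1, 1, 5, 1, 1, 1]; set D = diag(1, 1, 5, 1, 1, 1) and form L = D - A. The multiplicity of 0 as a Laplacian eigenvalue equals the number of connected components. The single zero eigenvalue shows the graph is connected.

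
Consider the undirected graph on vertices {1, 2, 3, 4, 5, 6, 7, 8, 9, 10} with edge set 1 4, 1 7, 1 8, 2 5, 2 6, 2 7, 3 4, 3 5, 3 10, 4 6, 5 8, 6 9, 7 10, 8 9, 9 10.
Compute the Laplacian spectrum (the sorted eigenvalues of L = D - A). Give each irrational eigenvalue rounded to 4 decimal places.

Reading degrees in the order [1, 2, 3, 4, 5, 6, 7, 8, 9, 10] gives [3, 3, 3, 3, 3, 3, 3, 3, 3, 3]; set D = diag(3, 3, 3, 3, 3, 3, 3, 3, 3, 3) and form L = D - A. The multiplicity of 0 as a Laplacian eigenvalue equals the number of connected components. The single zero eigenvalue shows the graph is connected. The largest eigenvalue, 5, is at most the vertex count 10.

[0, 2, 2, 2, 2, 2, 5, 5, 5, 5]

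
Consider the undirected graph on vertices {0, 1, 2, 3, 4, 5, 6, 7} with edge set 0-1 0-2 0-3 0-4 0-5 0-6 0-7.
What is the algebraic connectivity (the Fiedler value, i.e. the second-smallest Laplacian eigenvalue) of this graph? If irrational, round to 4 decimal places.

1

Each diagonal entry of L is the vertex degree and each off-diagonal entry is -1 where an edge is present, 0 otherwise; in the order [0, 1, 2, 3, 4, 5, 6, 7] the diagonal is [7, 1, 1, 1, 1, 1, 1, 1]. The smallest Laplacian eigenvalue is always 0. The next one, lambda_2 = 1, measures how hard the graph is to disconnect: larger values mean better connectivity. There is one zero in the spectrum, matching the 1 component.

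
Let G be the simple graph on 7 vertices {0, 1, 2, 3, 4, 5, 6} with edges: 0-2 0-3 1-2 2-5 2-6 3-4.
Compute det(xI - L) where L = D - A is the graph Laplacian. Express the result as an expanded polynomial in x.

x^7 - 12x^6 + 52x^5 - 104x^4 + 102x^3 - 46x^2 + 7x

Reading degrees in the order [0, 1, 2, 3, 4, 5, 6] gives [2, 1, 4, 2, 1, 1, 1]; set D = diag(2, 1, 4, 2, 1, 1, 1) and form L = D - A. Computing det(xI - L) by cofactor expansion (or equivalently via sum-over-permutations) gives x^7 - 12x^6 + 52x^5 - 104x^4 + 102x^3 - 46x^2 + 7x. Since p(0) = det(-L) = 0, x divides p(x). There is one zero in the spectrum, matching the 1 component. The largest eigenvalue, 5.0965, is at most the vertex count 7.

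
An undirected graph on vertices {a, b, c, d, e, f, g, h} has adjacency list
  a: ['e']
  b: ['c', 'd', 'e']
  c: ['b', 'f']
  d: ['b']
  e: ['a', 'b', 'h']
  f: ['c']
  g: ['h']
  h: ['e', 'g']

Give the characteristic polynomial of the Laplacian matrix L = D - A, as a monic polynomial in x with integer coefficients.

Reading degrees in the order [a, b, c, d, e, f, g, h] gives [1, 3, 2, 1, 3, 1, 1, 2]; set D = diag(1, 3, 2, 1, 3, 1, 1, 2) and form L = D - A. L has integer entries, so p(x) = det(xI - L) has integer coefficients. Expanding the determinant yields x^8 - 14x^7 + 76x^6 - 204x^5 + 286x^4 - 204x^3 + 68x^2 - 8x. The constant term is 0 because L is singular (the all-ones vector lies in its kernel). There is one zero in the spectrum, matching the 1 component.

x^8 - 14x^7 + 76x^6 - 204x^5 + 286x^4 - 204x^3 + 68x^2 - 8x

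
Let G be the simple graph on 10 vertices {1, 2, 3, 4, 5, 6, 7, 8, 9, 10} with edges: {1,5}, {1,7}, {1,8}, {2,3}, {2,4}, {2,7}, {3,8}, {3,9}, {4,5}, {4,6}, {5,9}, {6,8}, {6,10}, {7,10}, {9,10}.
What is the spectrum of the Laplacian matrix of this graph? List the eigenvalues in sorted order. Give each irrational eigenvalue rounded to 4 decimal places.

[0, 2, 2, 2, 2, 2, 5, 5, 5, 5]

Each diagonal entry of L is the vertex degree and each off-diagonal entry is -1 where an edge is present, 0 otherwise; in the order [1, 2, 3, 4, 5, 6, 7, 8, 9, 10] the diagonal is [3, 3, 3, 3, 3, 3, 3, 3, 3, 3]. The multiplicity of 0 as a Laplacian eigenvalue equals the number of connected components. The largest eigenvalue, 5, is at most the vertex count 10. The eigenvalues sum to 30, which equals trace(L) = 2|E|.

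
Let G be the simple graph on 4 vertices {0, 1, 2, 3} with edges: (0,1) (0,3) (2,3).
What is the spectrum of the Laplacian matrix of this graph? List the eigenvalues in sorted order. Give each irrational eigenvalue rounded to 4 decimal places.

With the vertex order [0, 1, 2, 3], the degrees are [2, 1, 1, 2], giving D = diag(2, 1, 1, 2) and L = D - A. Diagonalising L (or applying a numerical eigensolver to the 4x4 matrix) gives the spectrum above. The single zero eigenvalue shows the graph is connected. By the matrix-tree theorem the graph has (1/4) * product of the nonzero eigenvalues = 1 spanning tree.

[0, 0.5858, 2, 3.4142]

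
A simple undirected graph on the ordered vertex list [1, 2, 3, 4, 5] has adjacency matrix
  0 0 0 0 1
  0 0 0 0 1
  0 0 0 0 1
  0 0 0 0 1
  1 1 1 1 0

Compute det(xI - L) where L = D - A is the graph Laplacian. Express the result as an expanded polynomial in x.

x^5 - 8x^4 + 18x^3 - 16x^2 + 5x

With the vertex order [1, 2, 3, 4, 5], the degrees are [1, 1, 1, 1, 4], giving D = diag(1, 1, 1, 1, 4) and L = D - A. L has integer entries, so p(x) = det(xI - L) has integer coefficients. Expanding the determinant yields x^5 - 8x^4 + 18x^3 - 16x^2 + 5x. The constant term is 0 because L is singular (the all-ones vector lies in its kernel).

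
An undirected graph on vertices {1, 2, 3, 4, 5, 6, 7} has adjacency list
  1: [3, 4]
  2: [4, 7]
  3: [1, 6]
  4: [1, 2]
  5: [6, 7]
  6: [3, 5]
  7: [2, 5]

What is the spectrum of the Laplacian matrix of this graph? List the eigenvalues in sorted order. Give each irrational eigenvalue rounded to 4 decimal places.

Reading degrees in the order [1, 2, 3, 4, 5, 6, 7] gives [2, 2, 2, 2, 2, 2, 2]; set D = diag(2, 2, 2, 2, 2, 2, 2) and form L = D - A. Diagonalising L (or applying a numerical eigensolver to the 7x7 matrix) gives the spectrum above. By the matrix-tree theorem the graph has (1/7) * product of the nonzero eigenvalues = 7 spanning trees.

[0, 0.7530, 0.7530, 2.4450, 2.4450, 3.8019, 3.8019]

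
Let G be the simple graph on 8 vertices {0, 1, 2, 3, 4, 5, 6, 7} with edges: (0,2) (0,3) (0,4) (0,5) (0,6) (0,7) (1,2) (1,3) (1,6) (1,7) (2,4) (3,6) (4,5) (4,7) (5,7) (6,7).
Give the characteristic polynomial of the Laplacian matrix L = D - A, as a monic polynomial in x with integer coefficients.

Each diagonal entry of L is the vertex degree and each off-diagonal entry is -1 where an edge is present, 0 otherwise; in the order [0, 1, 2, 3, 4, 5, 6, 7] the diagonal is [6, 4, 3, 3, 4, 3, 4, 5]. L has integer entries, so p(x) = det(xI - L) has integer coefficients. Expanding the determinant yields x^8 - 32x^7 + 428x^6 - 3096x^5 + 13052x^4 - 31980x^3 + 42030x^2 - 22776x. Since p(0) = det(-L) = 0, x divides p(x). By the matrix-tree theorem the graph has (1/8) * product of the nonzero eigenvalues = 2847 spanning trees.

x^8 - 32x^7 + 428x^6 - 3096x^5 + 13052x^4 - 31980x^3 + 42030x^2 - 22776x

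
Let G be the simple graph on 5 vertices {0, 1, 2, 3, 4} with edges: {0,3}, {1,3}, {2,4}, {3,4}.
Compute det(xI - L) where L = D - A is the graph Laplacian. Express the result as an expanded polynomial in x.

x^5 - 8x^4 + 20x^3 - 18x^2 + 5x

Each diagonal entry of L is the vertex degree and each off-diagonal entry is -1 where an edge is present, 0 otherwise; in the order [0, 1, 2, 3, 4] the diagonal is [1, 1, 1, 3, 2]. L has integer entries, so p(x) = det(xI - L) has integer coefficients. Expanding the determinant yields x^5 - 8x^4 + 20x^3 - 18x^2 + 5x. The constant term is 0 because L is singular (the all-ones vector lies in its kernel).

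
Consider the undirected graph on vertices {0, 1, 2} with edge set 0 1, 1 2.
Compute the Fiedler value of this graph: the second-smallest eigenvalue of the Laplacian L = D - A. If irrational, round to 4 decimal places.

Each diagonal entry of L is the vertex degree and each off-diagonal entry is -1 where an edge is present, 0 otherwise; in the order [0, 1, 2] the diagonal is [1, 2, 1]. The sorted Laplacian eigenvalues are [0, 1, 3]; the algebraic connectivity is the second entry, 1. There is one zero in the spectrum, matching the 1 component. The eigenvalues sum to 4, which equals trace(L) = 2|E|.

1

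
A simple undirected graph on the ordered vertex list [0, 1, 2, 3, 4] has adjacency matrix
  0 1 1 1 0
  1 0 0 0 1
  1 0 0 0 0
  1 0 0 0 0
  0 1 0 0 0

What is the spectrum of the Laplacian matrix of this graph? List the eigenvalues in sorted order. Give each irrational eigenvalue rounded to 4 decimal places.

With the vertex order [0, 1, 2, 3, 4], the degrees are [3, 2, 1, 1, 1], giving D = diag(3, 2, 1, 1, 1) and L = D - A. Since every row of L sums to 0, the all-ones vector is in the kernel and 0 is an eigenvalue. By the matrix-tree theorem the graph has (1/5) * product of the nonzero eigenvalues = 1 spanning tree.

[0, 0.5188, 1, 2.3111, 4.1701]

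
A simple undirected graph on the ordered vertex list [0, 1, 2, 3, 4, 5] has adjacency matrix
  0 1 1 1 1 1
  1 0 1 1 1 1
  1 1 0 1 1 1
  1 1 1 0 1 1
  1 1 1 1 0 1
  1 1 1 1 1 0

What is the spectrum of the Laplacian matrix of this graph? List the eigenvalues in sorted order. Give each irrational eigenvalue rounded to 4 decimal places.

[0, 6, 6, 6, 6, 6]

With the vertex order [0, 1, 2, 3, 4, 5], the degrees are [5, 5, 5, 5, 5, 5], giving D = diag(5, 5, 5, 5, 5, 5) and L = D - A. Since every row of L sums to 0, the all-ones vector is in the kernel and 0 is an eigenvalue. There is one zero in the spectrum, matching the 1 component.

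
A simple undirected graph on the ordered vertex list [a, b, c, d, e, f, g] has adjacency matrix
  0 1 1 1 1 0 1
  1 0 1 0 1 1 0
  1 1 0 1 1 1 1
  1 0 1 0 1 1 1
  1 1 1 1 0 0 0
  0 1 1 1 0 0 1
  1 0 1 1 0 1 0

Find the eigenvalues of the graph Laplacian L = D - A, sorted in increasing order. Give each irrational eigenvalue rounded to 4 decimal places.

Each diagonal entry of L is the vertex degree and each off-diagonal entry is -1 where an edge is present, 0 otherwise; in the order [a, b, c, d, e, f, g] the diagonal is [5, 4, 6, 5, 4, 4, 4]. Diagonalising L (or applying a numerical eigensolver to the 7x7 matrix) gives the spectrum above. There is one zero in the spectrum, matching the 1 component.

[0, 3.2679, 4, 5, 6, 6.7321, 7]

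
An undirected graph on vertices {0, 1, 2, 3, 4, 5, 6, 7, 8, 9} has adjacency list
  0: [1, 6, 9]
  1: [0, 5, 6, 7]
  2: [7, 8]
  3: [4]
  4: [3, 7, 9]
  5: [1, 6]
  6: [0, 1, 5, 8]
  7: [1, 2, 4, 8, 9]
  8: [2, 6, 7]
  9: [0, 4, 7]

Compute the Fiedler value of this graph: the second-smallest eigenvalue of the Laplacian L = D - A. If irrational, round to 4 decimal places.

Reading degrees in the order [0, 1, 2, 3, 4, 5, 6, 7, 8, 9] gives [3, 4, 2, 1, 3, 2, 4, 5, 3, 3]; set D = diag(3, 4, 2, 1, 3, 2, 4, 5, 3, 3) and form L = D - A. Computing the eigenvalues of L and sorting gives [0, 0.5594, 1.1183, 1.7189, 2.7166, 3.3332, 4.1054, 4.5832, 5.3232, 6.5418]. The Fiedler value lambda_2 = 0.5594 is strictly positive, so the graph is connected. The eigenvalues sum to 30, which equals trace(L) = 2|E|.

0.5594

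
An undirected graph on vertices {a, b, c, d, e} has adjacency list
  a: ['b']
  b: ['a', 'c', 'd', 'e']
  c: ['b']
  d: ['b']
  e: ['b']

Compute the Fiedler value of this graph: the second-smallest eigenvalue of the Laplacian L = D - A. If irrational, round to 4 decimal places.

With the vertex order [a, b, c, d, e], the degrees are [1, 4, 1, 1, 1], giving D = diag(1, 4, 1, 1, 1) and L = D - A. Computing the eigenvalues of L and sorting gives [0, 1, 1, 1, 5]. The Fiedler value lambda_2 = 1 is strictly positive, so the graph is connected.

1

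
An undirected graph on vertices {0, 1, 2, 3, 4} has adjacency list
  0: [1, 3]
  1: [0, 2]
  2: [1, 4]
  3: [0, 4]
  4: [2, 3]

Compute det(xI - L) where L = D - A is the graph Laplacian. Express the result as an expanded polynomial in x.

With the vertex order [0, 1, 2, 3, 4], the degrees are [2, 2, 2, 2, 2], giving D = diag(2, 2, 2, 2, 2) and L = D - A. L has integer entries, so p(x) = det(xI - L) has integer coefficients. Expanding the determinant yields x^5 - 10x^4 + 35x^3 - 50x^2 + 25x. The constant term is 0 because L is singular (the all-ones vector lies in its kernel). The largest eigenvalue, 3.6180, is at most the vertex count 5.

x^5 - 10x^4 + 35x^3 - 50x^2 + 25x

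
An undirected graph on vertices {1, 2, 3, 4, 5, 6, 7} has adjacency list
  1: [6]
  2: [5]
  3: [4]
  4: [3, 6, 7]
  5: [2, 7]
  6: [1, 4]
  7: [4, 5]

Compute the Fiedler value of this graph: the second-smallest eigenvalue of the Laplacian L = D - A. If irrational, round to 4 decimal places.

Each diagonal entry of L is the vertex degree and each off-diagonal entry is -1 where an edge is present, 0 otherwise; in the order [1, 2, 3, 4, 5, 6, 7] the diagonal is [1, 1, 1, 3, 2, 2, 2]. Computing the eigenvalues of L and sorting gives [0, 0.2603, 0.6262, 1.4055, 2.2742, 3.0996, 4.3342]. The Fiedler value lambda_2 = 0.2603 is strictly positive, so the graph is connected. The eigenvalues sum to 12, which equals trace(L) = 2|E|. The largest eigenvalue, 4.3342, is at most the vertex count 7.

0.2603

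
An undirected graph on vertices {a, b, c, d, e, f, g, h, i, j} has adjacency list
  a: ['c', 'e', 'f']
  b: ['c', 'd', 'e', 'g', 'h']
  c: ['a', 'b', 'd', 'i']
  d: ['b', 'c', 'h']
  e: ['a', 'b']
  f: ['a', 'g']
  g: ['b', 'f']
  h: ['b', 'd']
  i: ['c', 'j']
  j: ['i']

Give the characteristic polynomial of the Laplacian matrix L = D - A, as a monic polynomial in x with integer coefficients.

Reading degrees in the order [a, b, c, d, e, f, g, h, i, j] gives [3, 5, 4, 3, 2, 2, 2, 2, 2, 1]; set D = diag(3, 5, 4, 3, 2, 2, 2, 2, 2, 1) and form L = D - A. L has integer entries, so p(x) = det(xI - L) has integer coefficients. Expanding the determinant yields x^10 - 26x^9 + 285x^8 - 1722x^7 + 6289x^6 - 14300x^5 + 20047x^4 - 16462x^3 + 7014x^2 - 1130x. The coefficient of x^9 equals -trace(L) = -26, matching the sum of degrees. By the matrix-tree theorem the graph has (1/10) * product of the nonzero eigenvalues = 113 spanning trees. The largest eigenvalue, 6.3578, is at most the vertex count 10.

x^10 - 26x^9 + 285x^8 - 1722x^7 + 6289x^6 - 14300x^5 + 20047x^4 - 16462x^3 + 7014x^2 - 1130x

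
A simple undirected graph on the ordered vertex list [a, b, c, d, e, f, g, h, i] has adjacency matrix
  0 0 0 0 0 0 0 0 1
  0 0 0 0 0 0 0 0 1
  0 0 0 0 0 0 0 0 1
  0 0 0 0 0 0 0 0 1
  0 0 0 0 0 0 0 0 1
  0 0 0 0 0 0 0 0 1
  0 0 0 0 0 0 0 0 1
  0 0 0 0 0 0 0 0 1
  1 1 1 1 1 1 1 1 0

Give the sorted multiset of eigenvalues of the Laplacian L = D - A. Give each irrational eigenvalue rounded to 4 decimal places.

Reading degrees in the order [a, b, c, d, e, f, g, h, i] gives [1, 1, 1, 1, 1, 1, 1, 1, 8]; set D = diag(1, 1, 1, 1, 1, 1, 1, 1, 8) and form L = D - A. L is symmetric positive semidefinite, so every eigenvalue is real and nonnegative. The single zero eigenvalue shows the graph is connected. There is one zero in the spectrum, matching the 1 component. The largest eigenvalue, 9, is at most the vertex count 9.

[0, 1, 1, 1, 1, 1, 1, 1, 9]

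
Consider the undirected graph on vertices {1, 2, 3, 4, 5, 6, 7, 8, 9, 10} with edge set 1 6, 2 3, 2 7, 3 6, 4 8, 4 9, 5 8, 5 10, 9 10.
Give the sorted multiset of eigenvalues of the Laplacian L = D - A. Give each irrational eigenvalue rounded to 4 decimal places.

Reading degrees in the order [1, 2, 3, 4, 5, 6, 7, 8, 9, 10] gives [1, 2, 2, 2, 2, 2, 1, 2, 2, 2]; set D = diag(1, 2, 2, 2, 2, 2, 1, 2, 2, 2) and form L = D - A. L is symmetric positive semidefinite, so every eigenvalue is real and nonnegative. The 2 zero eigenvalues correspond to the 2 connected components. The largest eigenvalue, 3.6180, is at most the vertex count 10.

[0, 0, 0.3820, 1.3820, 1.3820, 1.3820, 2.6180, 3.6180, 3.6180, 3.6180]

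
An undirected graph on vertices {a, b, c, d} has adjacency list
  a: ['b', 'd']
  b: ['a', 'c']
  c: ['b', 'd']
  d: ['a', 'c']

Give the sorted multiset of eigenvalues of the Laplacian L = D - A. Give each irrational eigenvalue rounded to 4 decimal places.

[0, 2, 2, 4]

With the vertex order [a, b, c, d], the degrees are [2, 2, 2, 2], giving D = diag(2, 2, 2, 2) and L = D - A. The multiplicity of 0 as a Laplacian eigenvalue equals the number of connected components. The single zero eigenvalue shows the graph is connected. The largest eigenvalue, 4, is at most the vertex count 4.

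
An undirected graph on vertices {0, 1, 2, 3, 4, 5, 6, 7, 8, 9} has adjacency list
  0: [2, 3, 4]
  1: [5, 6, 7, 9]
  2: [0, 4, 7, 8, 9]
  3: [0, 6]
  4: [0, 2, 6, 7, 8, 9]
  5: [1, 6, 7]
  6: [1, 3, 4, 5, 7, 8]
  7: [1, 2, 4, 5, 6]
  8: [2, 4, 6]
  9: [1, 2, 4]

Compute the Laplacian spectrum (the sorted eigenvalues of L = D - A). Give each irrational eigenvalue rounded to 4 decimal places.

With the vertex order [0, 1, 2, 3, 4, 5, 6, 7, 8, 9], the degrees are [3, 4, 5, 2, 6, 3, 6, 5, 3, 3], giving D = diag(3, 4, 5, 2, 6, 3, 6, 5, 3, 3) and L = D - A. The multiplicity of 0 as a Laplacian eigenvalue equals the number of connected components. The single zero eigenvalue shows the graph is connected.

[0, 1.4304, 1.9960, 2.6995, 3.3070, 4.7396, 4.9249, 6.0507, 7.1745, 7.6776]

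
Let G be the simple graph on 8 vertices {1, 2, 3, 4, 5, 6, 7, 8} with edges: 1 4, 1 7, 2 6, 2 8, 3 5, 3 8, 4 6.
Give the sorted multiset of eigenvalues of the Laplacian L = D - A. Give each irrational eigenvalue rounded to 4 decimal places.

[0, 0.1522, 0.5858, 1.2346, 2, 2.7654, 3.4142, 3.8478]

Reading degrees in the order [1, 2, 3, 4, 5, 6, 7, 8] gives [2, 2, 2, 2, 1, 2, 1, 2]; set D = diag(2, 2, 2, 2, 1, 2, 1, 2) and form L = D - A. The multiplicity of 0 as a Laplacian eigenvalue equals the number of connected components. The single zero eigenvalue shows the graph is connected. There is one zero in the spectrum, matching the 1 component.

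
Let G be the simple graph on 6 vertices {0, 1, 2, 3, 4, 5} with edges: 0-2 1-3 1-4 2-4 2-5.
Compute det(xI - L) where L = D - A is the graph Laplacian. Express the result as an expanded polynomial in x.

x^6 - 10x^5 + 35x^4 - 52x^3 + 32x^2 - 6x

Each diagonal entry of L is the vertex degree and each off-diagonal entry is -1 where an edge is present, 0 otherwise; in the order [0, 1, 2, 3, 4, 5] the diagonal is [1, 2, 3, 1, 2, 1]. Computing det(xI - L) by cofactor expansion (or equivalently via sum-over-permutations) gives x^6 - 10x^5 + 35x^4 - 52x^3 + 32x^2 - 6x. The constant term is 0 because L is singular (the all-ones vector lies in its kernel).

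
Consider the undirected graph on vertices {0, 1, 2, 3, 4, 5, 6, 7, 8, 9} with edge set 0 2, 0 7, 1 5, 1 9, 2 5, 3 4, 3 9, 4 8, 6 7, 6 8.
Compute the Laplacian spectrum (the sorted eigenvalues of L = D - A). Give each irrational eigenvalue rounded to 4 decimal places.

[0, 0.3820, 0.3820, 1.3820, 1.3820, 2.6180, 2.6180, 3.6180, 3.6180, 4]

Reading degrees in the order [0, 1, 2, 3, 4, 5, 6, 7, 8, 9] gives [2, 2, 2, 2, 2, 2, 2, 2, 2, 2]; set D = diag(2, 2, 2, 2, 2, 2, 2, 2, 2, 2) and form L = D - A. The multiplicity of 0 as a Laplacian eigenvalue equals the number of connected components. There is one zero in the spectrum, matching the 1 component.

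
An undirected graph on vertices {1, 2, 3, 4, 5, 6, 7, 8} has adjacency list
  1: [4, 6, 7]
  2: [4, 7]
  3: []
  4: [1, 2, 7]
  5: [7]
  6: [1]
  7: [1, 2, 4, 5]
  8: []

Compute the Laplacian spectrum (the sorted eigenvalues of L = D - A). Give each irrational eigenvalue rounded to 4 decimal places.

[0, 0, 0, 0.6972, 1.1392, 2.7459, 4.3028, 5.1149]

Each diagonal entry of L is the vertex degree and each off-diagonal entry is -1 where an edge is present, 0 otherwise; in the order [1, 2, 3, 4, 5, 6, 7, 8] the diagonal is [3, 2, 0, 3, 1, 1, 4, 0]. The multiplicity of 0 as a Laplacian eigenvalue equals the number of connected components. The 3 zero eigenvalues correspond to the 3 connected components. The eigenvalues sum to 14, which equals trace(L) = 2|E|.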